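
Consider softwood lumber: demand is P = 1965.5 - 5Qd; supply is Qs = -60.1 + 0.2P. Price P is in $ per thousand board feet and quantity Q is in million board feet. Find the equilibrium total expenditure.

Total expenditure = 188644.5

Rewriting in direct form: Qd = 393.1 - 0.2P.
The market clears where 393.1 - 0.2P = -60.1 + 0.2P. Rearranging, 0.4P = 453.2, hence P* = 1133.
Then Q* = 393.1 - 0.2(1133) = 166.5.
Total expenditure = P* × Q* = 1133 × 166.5 = 188644.5.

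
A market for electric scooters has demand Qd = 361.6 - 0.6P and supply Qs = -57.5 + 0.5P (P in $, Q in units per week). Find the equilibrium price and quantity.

P* = 381, Q* = 133

Equating demand and supply, 361.6 - 0.6P = -57.5 + 0.5P gives 1.1P = 419.1, so P* = 381.
Substitute back: Q* = 361.6 - 0.6(381) = 133.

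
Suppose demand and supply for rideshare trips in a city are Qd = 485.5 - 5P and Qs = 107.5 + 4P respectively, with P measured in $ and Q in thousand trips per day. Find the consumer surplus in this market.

The market clears where 485.5 - 5P = 107.5 + 4P. Rearranging, 9P = 378, hence P* = 42.
From the demand curve, Q* = 485.5 - 5(42) = 275.5.
Demand choke price (Qd = 0): P = 485.5/5 = 97.1. Consumer surplus = ½ × (97.1 - 42) × 275.5 = 7590.025.

Consumer surplus = 7590.025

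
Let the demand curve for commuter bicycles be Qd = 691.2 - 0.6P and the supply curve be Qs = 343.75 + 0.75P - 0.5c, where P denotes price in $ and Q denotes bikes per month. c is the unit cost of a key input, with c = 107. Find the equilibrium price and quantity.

With c = 107, supply is Qs = 290.25 + 0.75P.
Set Qd = Qs: 691.2 - 0.6P = 290.25 + 0.75P, so 400.95 = 1.35P and P* = 297.
Then Q* = 691.2 - 0.6(297) = 513.

P* = 297, Q* = 513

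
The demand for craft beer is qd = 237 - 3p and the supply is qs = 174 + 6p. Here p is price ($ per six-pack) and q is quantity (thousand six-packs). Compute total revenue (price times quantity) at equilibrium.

Total revenue = 1512

The market clears where 237 - 3p = 174 + 6p. Rearranging, 9p = 63, hence p* = 7.
Substitute back: q* = 237 - 3(7) = 216.
Total revenue = p* × q* = 7 × 216 = 1512.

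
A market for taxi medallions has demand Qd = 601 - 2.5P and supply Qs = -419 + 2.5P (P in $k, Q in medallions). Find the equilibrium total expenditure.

Set Qd = Qs: 601 - 2.5P = -419 + 2.5P, so 1020 = 5P and P* = 204.
From the demand curve, Q* = 601 - 2.5(204) = 91.
Total expenditure = P* × Q* = 204 × 91 = 18564.

Total expenditure = 18564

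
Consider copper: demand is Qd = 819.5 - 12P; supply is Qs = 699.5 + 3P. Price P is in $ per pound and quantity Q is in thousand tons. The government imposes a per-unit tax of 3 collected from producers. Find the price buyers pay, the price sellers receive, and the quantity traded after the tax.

P_b = 8.6, P_s = 5.6, Q = 716.3

Producers keep P_s = P_b - 3 per unit, so supply in terms of the buyer price is Qs = 690.5 + 3P_b.
Set Qd = Qs: 819.5 - 12P_b = 690.5 + 3P_b, so 129 = 15P_b and P_b = 8.6.
Then P_s = 8.6 - 3 = 5.6 and Q = 819.5 - 12(8.6) = 716.3.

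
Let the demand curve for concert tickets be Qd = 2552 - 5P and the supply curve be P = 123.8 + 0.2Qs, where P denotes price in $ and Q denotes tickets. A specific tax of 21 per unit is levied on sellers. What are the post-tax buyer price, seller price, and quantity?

Inverting to quantity form: Qs = -619 + 5P.
The tax drives a wedge P_b - P_s = 21. Substituting P_s = P_b - 21 into supply: Qs = -724 + 5P_b.
Set Qd = Qs: 2552 - 5P_b = -724 + 5P_b, so 3276 = 10P_b and P_b = 327.6.
Then P_s = 327.6 - 21 = 306.6 and Q = 2552 - 5(327.6) = 914.

P_b = 327.6, P_s = 306.6, Q = 914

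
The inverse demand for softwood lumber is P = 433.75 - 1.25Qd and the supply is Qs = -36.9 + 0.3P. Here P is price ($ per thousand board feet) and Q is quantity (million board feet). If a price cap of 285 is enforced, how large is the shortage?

Shortage = 70.4

In direct form, Qd = 347 - 0.8P.
With P fixed at 285, quantity demanded is 119 and quantity supplied is 48.6.
Shortage = Qd - Qs = 119 - 48.6 = 70.4.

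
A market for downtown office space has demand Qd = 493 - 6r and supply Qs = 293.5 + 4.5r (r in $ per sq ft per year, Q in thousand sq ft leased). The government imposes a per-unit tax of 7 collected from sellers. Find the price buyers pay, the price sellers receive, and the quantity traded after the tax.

r_b = 22, r_s = 15, Q = 361

Sellers keep r_s = r_b - 7 per unit, so supply in terms of the buyer price is Qs = 262 + 4.5r_b.
Equate demand and the shifted supply: 493 - 6r_b = 262 + 4.5r_b, giving 10.5r_b = 231, so r_b = 22.
Then r_s = 22 - 7 = 15 and Q = 493 - 6(22) = 361.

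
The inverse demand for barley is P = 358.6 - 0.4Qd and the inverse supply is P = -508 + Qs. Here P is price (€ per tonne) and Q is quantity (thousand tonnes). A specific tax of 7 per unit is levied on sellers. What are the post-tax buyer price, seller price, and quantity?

P_b = 113, P_s = 106, Q = 614

Inverting to quantity form: Qd = 896.5 - 2.5P and Qs = 508 + P.
The tax drives a wedge P_b - P_s = 7. Substituting P_s = P_b - 7 into supply: Qs = 501 + P_b.
Market clearing requires 896.5 - 2.5P_b = 501 + P_b; hence 395.5 = 3.5P_b and P_b = 113.
So P_s = 106 and the quantity traded is Q = 896.5 - 2.5(113) = 614.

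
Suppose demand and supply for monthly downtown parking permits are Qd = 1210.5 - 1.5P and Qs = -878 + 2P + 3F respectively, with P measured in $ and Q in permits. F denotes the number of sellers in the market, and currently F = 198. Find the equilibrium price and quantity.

P* = 427, Q* = 570

With F = 198, supply is Qs = -284 + 2P.
The market clears where 1210.5 - 1.5P = -284 + 2P. Rearranging, 3.5P = 1494.5, hence P* = 427.
Substitute back: Q* = 1210.5 - 1.5(427) = 570.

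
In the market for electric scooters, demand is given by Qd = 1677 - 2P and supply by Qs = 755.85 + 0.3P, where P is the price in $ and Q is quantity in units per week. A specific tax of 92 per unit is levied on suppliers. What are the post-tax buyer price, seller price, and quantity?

With a tax of 92 on suppliers, they supply based on the net price P_s = P_b - 92, so Qs = 728.25 + 0.3P_b.
Set Qd = Qs: 1677 - 2P_b = 728.25 + 0.3P_b, so 948.75 = 2.3P_b and P_b = 412.5.
Then P_s = 412.5 - 92 = 320.5 and Q = 1677 - 2(412.5) = 852.

P_b = 412.5, P_s = 320.5, Q = 852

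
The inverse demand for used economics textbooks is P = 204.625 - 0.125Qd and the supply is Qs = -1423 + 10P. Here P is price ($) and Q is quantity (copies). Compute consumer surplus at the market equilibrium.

Consumer surplus = 4795.5625

Rewriting in direct form: Qd = 1637 - 8P.
At equilibrium Qd = Qs, so 1637 - 8P = -1423 + 10P; collecting terms, 3060 = 18P and P* = 170.
Substitute back: Q* = 1637 - 8(170) = 277.
Demand choke price (Qd = 0): P = 1637/8 = 204.625. Consumer surplus = ½ × (204.625 - 170) × 277 = 4795.5625.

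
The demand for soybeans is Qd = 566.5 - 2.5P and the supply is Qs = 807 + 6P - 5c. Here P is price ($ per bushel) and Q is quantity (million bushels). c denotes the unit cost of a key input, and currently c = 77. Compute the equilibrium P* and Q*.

With c = 77, supply is Qs = 422 + 6P.
At equilibrium Qd = Qs, so 566.5 - 2.5P = 422 + 6P; collecting terms, 144.5 = 8.5P and P* = 17.
Plugging P* into demand: Q* = 566.5 - 2.5(17) = 524.

P* = 17, Q* = 524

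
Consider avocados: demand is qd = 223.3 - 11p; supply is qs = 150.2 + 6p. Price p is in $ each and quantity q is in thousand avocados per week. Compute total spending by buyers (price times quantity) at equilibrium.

Total spending by buyers = 756.8

The market clears where 223.3 - 11p = 150.2 + 6p. Rearranging, 17p = 73.1, hence p* = 4.3.
Substitute back: q* = 223.3 - 11(4.3) = 176.
Total spending by buyers = p* × q* = 4.3 × 176 = 756.8.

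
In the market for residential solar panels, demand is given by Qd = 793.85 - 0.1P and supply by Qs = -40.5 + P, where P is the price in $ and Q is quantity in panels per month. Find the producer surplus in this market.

Producer surplus = 257762

The market clears where 793.85 - 0.1P = -40.5 + P. Rearranging, 1.1P = 834.35, hence P* = 758.5.
Plugging P* into demand: Q* = 793.85 - 0.1(758.5) = 718.
Supply choke price (Qs = 0): P = 40.5. Producer surplus = ½ × (758.5 - 40.5) × 718 = 257762.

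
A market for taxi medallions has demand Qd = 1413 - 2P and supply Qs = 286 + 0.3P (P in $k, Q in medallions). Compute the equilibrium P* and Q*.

P* = 490, Q* = 433

Set Qd = Qs: 1413 - 2P = 286 + 0.3P, so 1127 = 2.3P and P* = 490.
From the demand curve, Q* = 1413 - 2(490) = 433.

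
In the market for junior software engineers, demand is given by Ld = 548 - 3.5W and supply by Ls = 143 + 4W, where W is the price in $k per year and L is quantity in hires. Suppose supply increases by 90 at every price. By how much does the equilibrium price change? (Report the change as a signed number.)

ΔW = -12

Set Ld = Ls: 548 - 3.5W = 143 + 4W, so 405 = 7.5W and W* = 54.
Plugging W* into demand: L* = 548 - 3.5(54) = 359.
After the shift, supply is Ls = 233 + 4W.
New equilibrium: 315 = 7.5W, so W = 42 and L = 401.
ΔW = 42 - 54 = -12.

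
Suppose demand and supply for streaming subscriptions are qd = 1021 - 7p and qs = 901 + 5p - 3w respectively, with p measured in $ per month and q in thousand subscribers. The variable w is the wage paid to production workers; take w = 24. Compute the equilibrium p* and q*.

With w = 24, supply is qs = 829 + 5p.
Equating demand and supply, 1021 - 7p = 829 + 5p gives 12p = 192, so p* = 16.
Plugging p* into demand: q* = 1021 - 7(16) = 909.

p* = 16, q* = 909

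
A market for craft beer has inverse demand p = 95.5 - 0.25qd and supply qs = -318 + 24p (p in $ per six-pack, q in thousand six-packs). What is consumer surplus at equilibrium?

Consumer surplus = 9940.5

In direct form, qd = 382 - 4p.
Set qd = qs: 382 - 4p = -318 + 24p, so 700 = 28p and p* = 25.
Plugging p* into demand: q* = 382 - 4(25) = 282.
Demand choke price (qd = 0): p = 382/4 = 95.5. Consumer surplus = ½ × (95.5 - 25) × 282 = 9940.5.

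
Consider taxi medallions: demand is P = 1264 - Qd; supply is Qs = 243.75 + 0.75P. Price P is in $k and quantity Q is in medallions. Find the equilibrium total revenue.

Total revenue = 397023

Rewriting in direct form: Qd = 1264 - P.
At equilibrium Qd = Qs, so 1264 - P = 243.75 + 0.75P; collecting terms, 1020.25 = 1.75P and P* = 583.
Plugging P* into demand: Q* = 1264 - 583 = 681.
Total revenue = P* × Q* = 583 × 681 = 397023.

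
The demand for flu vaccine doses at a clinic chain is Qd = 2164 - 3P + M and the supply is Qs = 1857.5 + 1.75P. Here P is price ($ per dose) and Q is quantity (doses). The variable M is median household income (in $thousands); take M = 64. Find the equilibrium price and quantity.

With M = 64, demand is Qd = 2228 - 3P.
Equating demand and supply, 2228 - 3P = 1857.5 + 1.75P gives 4.75P = 370.5, so P* = 78.
Then Q* = 2228 - 3(78) = 1994.

P* = 78, Q* = 1994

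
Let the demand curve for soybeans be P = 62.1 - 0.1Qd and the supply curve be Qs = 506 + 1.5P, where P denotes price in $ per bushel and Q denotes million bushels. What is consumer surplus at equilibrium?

Consumer surplus = 13572.05

Rewriting in direct form: Qd = 621 - 10P.
Set Qd = Qs: 621 - 10P = 506 + 1.5P, so 115 = 11.5P and P* = 10.
From the demand curve, Q* = 621 - 10(10) = 521.
Demand choke price (Qd = 0): P = 621/10 = 62.1. Consumer surplus = ½ × (62.1 - 10) × 521 = 13572.05.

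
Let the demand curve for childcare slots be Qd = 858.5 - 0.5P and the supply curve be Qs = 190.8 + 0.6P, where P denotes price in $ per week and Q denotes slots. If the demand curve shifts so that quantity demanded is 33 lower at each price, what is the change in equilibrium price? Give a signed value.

ΔP = -30

Set Qd = Qs: 858.5 - 0.5P = 190.8 + 0.6P, so 667.7 = 1.1P and P* = 607.
From the demand curve, Q* = 858.5 - 0.5(607) = 555.
After the shift, demand is Qd = 825.5 - 0.5P.
The new intersection has 634.7 = 1.1P, i.e. P = 577, Q = 537.
ΔP = 577 - 607 = -30.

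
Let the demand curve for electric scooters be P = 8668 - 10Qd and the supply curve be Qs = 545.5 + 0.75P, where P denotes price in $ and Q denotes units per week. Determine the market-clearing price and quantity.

Solving each curve for Q: Qd = 866.8 - 0.1P.
At equilibrium Qd = Qs, so 866.8 - 0.1P = 545.5 + 0.75P; collecting terms, 321.3 = 0.85P and P* = 378.
Substitute back: Q* = 866.8 - 0.1(378) = 829.

P* = 378, Q* = 829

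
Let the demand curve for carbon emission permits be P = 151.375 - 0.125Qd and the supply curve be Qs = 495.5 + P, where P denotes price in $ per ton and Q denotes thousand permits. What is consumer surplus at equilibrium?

Inverting to quantity form: Qd = 1211 - 8P.
Set Qd = Qs: 1211 - 8P = 495.5 + P, so 715.5 = 9P and P* = 79.5.
Substitute back: Q* = 1211 - 8(79.5) = 575.
Demand choke price (Qd = 0): P = 1211/8 = 151.375. Consumer surplus = ½ × (151.375 - 79.5) × 575 = 20664.0625.

Consumer surplus = 20664.0625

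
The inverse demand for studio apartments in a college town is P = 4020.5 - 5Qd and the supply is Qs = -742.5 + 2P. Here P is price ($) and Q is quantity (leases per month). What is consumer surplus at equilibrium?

Inverting to quantity form: Qd = 804.1 - 0.2P.
Equating demand and supply, 804.1 - 0.2P = -742.5 + 2P gives 2.2P = 1546.6, so P* = 703.
Plugging P* into demand: Q* = 804.1 - 0.2(703) = 663.5.
Demand choke price (Qd = 0): P = 804.1/0.2 = 4020.5. Consumer surplus = ½ × (4020.5 - 703) × 663.5 = 1100580.625.

Consumer surplus = 1100580.625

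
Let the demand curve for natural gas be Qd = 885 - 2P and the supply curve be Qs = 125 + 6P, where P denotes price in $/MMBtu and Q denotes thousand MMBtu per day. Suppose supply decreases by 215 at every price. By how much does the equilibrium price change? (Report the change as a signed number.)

The market clears where 885 - 2P = 125 + 6P. Rearranging, 8P = 760, hence P* = 95.
Then Q* = 885 - 2(95) = 695.
After the shift, supply is Qs = -90 + 6P.
The new intersection has 975 = 8P, i.e. P = 121.875, Q = 641.25.
ΔP = 121.875 - 95 = 26.875.

ΔP = 26.875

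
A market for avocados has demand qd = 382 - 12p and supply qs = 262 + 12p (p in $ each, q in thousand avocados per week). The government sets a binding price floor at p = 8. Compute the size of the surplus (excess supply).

Surplus = 72

With p fixed at 8, quantity demanded is 286 and quantity supplied is 358.
Surplus = qs - qd = 358 - 286 = 72.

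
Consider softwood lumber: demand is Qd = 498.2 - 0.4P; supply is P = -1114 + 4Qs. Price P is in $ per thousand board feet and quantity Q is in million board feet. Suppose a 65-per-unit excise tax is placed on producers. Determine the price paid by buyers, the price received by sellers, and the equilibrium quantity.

Inverting to quantity form: Qs = 278.5 + 0.25P.
The tax drives a wedge P_b - P_s = 65. Substituting P_s = P_b - 65 into supply: Qs = 262.25 + 0.25P_b.
Market clearing requires 498.2 - 0.4P_b = 262.25 + 0.25P_b; hence 235.95 = 0.65P_b and P_b = 363.
Then P_s = 363 - 65 = 298 and Q = 498.2 - 0.4(363) = 353.

P_b = 363, P_s = 298, Q = 353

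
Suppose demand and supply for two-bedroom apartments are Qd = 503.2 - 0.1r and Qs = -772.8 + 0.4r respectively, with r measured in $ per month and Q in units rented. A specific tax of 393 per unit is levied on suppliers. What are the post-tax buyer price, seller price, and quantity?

Suppliers keep r_s = r_b - 393 per unit, so supply in terms of the buyer price is Qs = -930 + 0.4r_b.
Market clearing requires 503.2 - 0.1r_b = -930 + 0.4r_b; hence 1433.2 = 0.5r_b and r_b = 2866.4.
Then r_s = 2866.4 - 393 = 2473.4 and Q = 503.2 - 0.1(2866.4) = 216.56.

r_b = 2866.4, r_s = 2473.4, Q = 216.56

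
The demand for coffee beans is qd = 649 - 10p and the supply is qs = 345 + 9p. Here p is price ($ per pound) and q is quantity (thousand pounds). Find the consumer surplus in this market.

Consumer surplus = 11956.05

Equating demand and supply, 649 - 10p = 345 + 9p gives 19p = 304, so p* = 16.
From the demand curve, q* = 649 - 10(16) = 489.
Demand choke price (qd = 0): p = 649/10 = 64.9. Consumer surplus = ½ × (64.9 - 16) × 489 = 11956.05.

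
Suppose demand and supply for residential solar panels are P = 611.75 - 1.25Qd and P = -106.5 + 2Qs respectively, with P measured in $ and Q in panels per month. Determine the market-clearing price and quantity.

P* = 335.5, Q* = 221

In direct form, Qd = 489.4 - 0.8P and Qs = 53.25 + 0.5P.
At equilibrium Qd = Qs, so 489.4 - 0.8P = 53.25 + 0.5P; collecting terms, 436.15 = 1.3P and P* = 335.5.
Plugging P* into demand: Q* = 489.4 - 0.8(335.5) = 221.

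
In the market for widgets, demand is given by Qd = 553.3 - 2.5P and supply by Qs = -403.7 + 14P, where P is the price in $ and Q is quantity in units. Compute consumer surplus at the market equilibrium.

Consumer surplus = 33341.778

Equating demand and supply, 553.3 - 2.5P = -403.7 + 14P gives 16.5P = 957, so P* = 58.
Substitute back: Q* = 553.3 - 2.5(58) = 408.3.
Demand choke price (Qd = 0): P = 553.3/2.5 = 221.32. Consumer surplus = ½ × (221.32 - 58) × 408.3 = 33341.778.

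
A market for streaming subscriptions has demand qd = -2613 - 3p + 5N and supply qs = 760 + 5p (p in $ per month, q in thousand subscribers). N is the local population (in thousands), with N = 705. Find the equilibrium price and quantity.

p* = 19, q* = 855

With N = 705, demand is qd = 912 - 3p.
Equating demand and supply, 912 - 3p = 760 + 5p gives 8p = 152, so p* = 19.
Substitute back: q* = 912 - 3(19) = 855.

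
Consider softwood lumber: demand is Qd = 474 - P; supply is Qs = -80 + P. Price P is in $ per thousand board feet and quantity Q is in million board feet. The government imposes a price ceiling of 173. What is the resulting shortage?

With P fixed at 173, quantity demanded is 301 and quantity supplied is 93.
Shortage = Qd - Qs = 301 - 93 = 208.

Shortage = 208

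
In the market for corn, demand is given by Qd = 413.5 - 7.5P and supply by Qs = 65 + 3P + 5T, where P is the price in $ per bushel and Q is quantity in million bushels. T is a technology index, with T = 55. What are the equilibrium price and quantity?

P* = 7, Q* = 361

With T = 55, supply is Qs = 340 + 3P.
Equating demand and supply, 413.5 - 7.5P = 340 + 3P gives 10.5P = 73.5, so P* = 7.
From the demand curve, Q* = 413.5 - 7.5(7) = 361.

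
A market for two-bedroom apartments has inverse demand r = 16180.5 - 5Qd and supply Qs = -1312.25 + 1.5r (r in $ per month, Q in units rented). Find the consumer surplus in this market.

Inverting to quantity form: Qd = 3236.1 - 0.2r.
At equilibrium Qd = Qs, so 3236.1 - 0.2r = -1312.25 + 1.5r; collecting terms, 4548.35 = 1.7r and r* = 2675.5.
Then Q* = 3236.1 - 0.2(2675.5) = 2701.
Demand choke price (Qd = 0): r = 3236.1/0.2 = 16180.5. Consumer surplus = ½ × (16180.5 - 2675.5) × 2701 = 18238502.5.

Consumer surplus = 18238502.5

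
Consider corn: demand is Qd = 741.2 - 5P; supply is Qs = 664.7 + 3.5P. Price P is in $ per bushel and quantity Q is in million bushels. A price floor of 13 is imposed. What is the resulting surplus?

Surplus = 34

At P = 13: Qd = 676.2 and Qs = 710.2.
Surplus = Qs - Qd = 710.2 - 676.2 = 34.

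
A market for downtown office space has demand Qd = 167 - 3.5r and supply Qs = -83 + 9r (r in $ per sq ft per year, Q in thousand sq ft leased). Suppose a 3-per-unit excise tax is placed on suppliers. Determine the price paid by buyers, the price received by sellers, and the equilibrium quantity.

r_b = 22.16, r_s = 19.16, Q = 89.44

The tax drives a wedge r_b - r_s = 3. Substituting r_s = r_b - 3 into supply: Qs = -110 + 9r_b.
Equate demand and the shifted supply: 167 - 3.5r_b = -110 + 9r_b, giving 12.5r_b = 277, so r_b = 22.16.
So r_s = 19.16 and the quantity traded is Q = 167 - 3.5(22.16) = 89.44.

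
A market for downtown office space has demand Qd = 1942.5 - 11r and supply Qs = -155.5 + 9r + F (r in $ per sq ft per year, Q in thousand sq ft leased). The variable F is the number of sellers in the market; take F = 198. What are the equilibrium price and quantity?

With F = 198, supply is Qs = 42.5 + 9r.
At equilibrium Qd = Qs, so 1942.5 - 11r = 42.5 + 9r; collecting terms, 1900 = 20r and r* = 95.
Substitute back: Q* = 1942.5 - 11(95) = 897.5.

r* = 95, Q* = 897.5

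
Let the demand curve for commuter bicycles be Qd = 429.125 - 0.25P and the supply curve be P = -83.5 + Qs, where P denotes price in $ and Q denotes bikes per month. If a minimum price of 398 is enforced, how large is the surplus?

Surplus = 151.875

Inverting to quantity form: Qs = 83.5 + P.
With P fixed at 398, quantity demanded is 329.625 and quantity supplied is 481.5.
Surplus = Qs - Qd = 481.5 - 329.625 = 151.875.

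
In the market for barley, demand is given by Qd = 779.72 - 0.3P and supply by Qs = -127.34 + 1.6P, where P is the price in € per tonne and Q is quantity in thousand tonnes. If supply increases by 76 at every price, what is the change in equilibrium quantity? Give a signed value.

ΔQ = 12

Set Qd = Qs: 779.72 - 0.3P = -127.34 + 1.6P, so 907.06 = 1.9P and P* = 477.4.
Then Q* = 779.72 - 0.3(477.4) = 636.5.
After the shift, supply is Qs = -51.34 + 1.6P.
New equilibrium: 831.06 = 1.9P, so P = 437.4 and Q = 648.5.
ΔQ = 648.5 - 636.5 = 12.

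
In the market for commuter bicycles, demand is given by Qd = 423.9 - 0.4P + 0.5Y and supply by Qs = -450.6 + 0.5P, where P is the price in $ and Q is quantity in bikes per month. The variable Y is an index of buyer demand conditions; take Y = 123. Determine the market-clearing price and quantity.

P* = 1040, Q* = 69.4

With Y = 123, demand is Qd = 485.4 - 0.4P.
Equating demand and supply, 485.4 - 0.4P = -450.6 + 0.5P gives 0.9P = 936, so P* = 1040.
Substitute back: Q* = 485.4 - 0.4(1040) = 69.4.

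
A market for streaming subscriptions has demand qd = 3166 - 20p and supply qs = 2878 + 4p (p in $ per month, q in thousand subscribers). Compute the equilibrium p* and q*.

p* = 12, q* = 2926

Set qd = qs: 3166 - 20p = 2878 + 4p, so 288 = 24p and p* = 12.
Plugging p* into demand: q* = 3166 - 20(12) = 2926.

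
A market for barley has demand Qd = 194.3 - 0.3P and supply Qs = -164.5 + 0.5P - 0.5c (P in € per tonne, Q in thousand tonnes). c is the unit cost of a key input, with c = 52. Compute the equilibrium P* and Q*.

With c = 52, supply is Qs = -190.5 + 0.5P.
At equilibrium Qd = Qs, so 194.3 - 0.3P = -190.5 + 0.5P; collecting terms, 384.8 = 0.8P and P* = 481.
From the demand curve, Q* = 194.3 - 0.3(481) = 50.

P* = 481, Q* = 50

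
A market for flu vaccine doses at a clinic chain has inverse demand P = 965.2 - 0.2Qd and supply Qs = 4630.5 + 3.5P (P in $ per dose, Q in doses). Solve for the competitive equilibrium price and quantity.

Solving each curve for Q: Qd = 4826 - 5P.
At equilibrium Qd = Qs, so 4826 - 5P = 4630.5 + 3.5P; collecting terms, 195.5 = 8.5P and P* = 23.
Substitute back: Q* = 4826 - 5(23) = 4711.

P* = 23, Q* = 4711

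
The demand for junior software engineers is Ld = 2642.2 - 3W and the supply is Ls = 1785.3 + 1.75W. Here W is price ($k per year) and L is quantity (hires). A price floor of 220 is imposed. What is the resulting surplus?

Surplus = 188.1

Evaluating both curves at the floor price 220 gives Ld = 1982.2, Ls = 2170.3.
Surplus = Ls - Ld = 2170.3 - 1982.2 = 188.1.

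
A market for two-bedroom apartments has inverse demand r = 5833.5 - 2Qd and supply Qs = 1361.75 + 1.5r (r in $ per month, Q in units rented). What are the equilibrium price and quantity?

r* = 777.5, Q* = 2528

Rewriting in direct form: Qd = 2916.75 - 0.5r.
The market clears where 2916.75 - 0.5r = 1361.75 + 1.5r. Rearranging, 2r = 1555, hence r* = 777.5.
Then Q* = 2916.75 - 0.5(777.5) = 2528.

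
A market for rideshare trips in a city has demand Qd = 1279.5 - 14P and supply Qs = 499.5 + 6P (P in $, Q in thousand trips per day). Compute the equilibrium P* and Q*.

The market clears where 1279.5 - 14P = 499.5 + 6P. Rearranging, 20P = 780, hence P* = 39.
From the demand curve, Q* = 1279.5 - 14(39) = 733.5.

P* = 39, Q* = 733.5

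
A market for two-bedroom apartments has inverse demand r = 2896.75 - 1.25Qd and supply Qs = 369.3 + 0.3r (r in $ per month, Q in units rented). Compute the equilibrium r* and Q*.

In direct form, Qd = 2317.4 - 0.8r.
At equilibrium Qd = Qs, so 2317.4 - 0.8r = 369.3 + 0.3r; collecting terms, 1948.1 = 1.1r and r* = 1771.
Then Q* = 2317.4 - 0.8(1771) = 900.6.

r* = 1771, Q* = 900.6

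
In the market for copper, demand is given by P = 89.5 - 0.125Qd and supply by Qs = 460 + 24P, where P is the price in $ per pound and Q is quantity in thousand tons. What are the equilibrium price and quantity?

P* = 8, Q* = 652

Solving each curve for Q: Qd = 716 - 8P.
Equating demand and supply, 716 - 8P = 460 + 24P gives 32P = 256, so P* = 8.
Substitute back: Q* = 716 - 8(8) = 652.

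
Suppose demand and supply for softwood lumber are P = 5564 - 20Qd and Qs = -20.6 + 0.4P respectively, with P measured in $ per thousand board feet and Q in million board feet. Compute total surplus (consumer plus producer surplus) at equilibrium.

Total surplus = 675281.25

In direct form, Qd = 278.2 - 0.05P.
Equating demand and supply, 278.2 - 0.05P = -20.6 + 0.4P gives 0.45P = 298.8, so P* = 664.
From the demand curve, Q* = 278.2 - 0.05(664) = 245.
Demand choke price = 5564; supply choke price = 51.5. CS = ½(5564 - 664)(245) = 600250; PS = ½(664 - 51.5)(245) = 75031.25. Total surplus = 675281.25.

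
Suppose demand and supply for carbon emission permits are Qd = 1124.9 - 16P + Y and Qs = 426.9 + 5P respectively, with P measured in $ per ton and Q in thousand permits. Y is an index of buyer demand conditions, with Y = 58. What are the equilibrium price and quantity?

With Y = 58, demand is Qd = 1182.9 - 16P.
Equating demand and supply, 1182.9 - 16P = 426.9 + 5P gives 21P = 756, so P* = 36.
Plugging P* into demand: Q* = 1182.9 - 16(36) = 606.9.

P* = 36, Q* = 606.9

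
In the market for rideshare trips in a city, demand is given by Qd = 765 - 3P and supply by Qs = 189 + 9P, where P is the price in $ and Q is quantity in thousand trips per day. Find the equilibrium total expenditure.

Total expenditure = 29808

Set Qd = Qs: 765 - 3P = 189 + 9P, so 576 = 12P and P* = 48.
Substitute back: Q* = 765 - 3(48) = 621.
Total expenditure = P* × Q* = 48 × 621 = 29808.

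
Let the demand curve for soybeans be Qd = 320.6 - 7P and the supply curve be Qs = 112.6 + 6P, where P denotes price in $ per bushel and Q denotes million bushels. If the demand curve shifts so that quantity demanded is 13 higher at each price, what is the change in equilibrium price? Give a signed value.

Set Qd = Qs: 320.6 - 7P = 112.6 + 6P, so 208 = 13P and P* = 16.
Substitute back: Q* = 320.6 - 7(16) = 208.6.
After the shift, demand is Qd = 333.6 - 7P.
New equilibrium: 221 = 13P, so P = 17 and Q = 214.6.
ΔP = 17 - 16 = 1.

ΔP = 1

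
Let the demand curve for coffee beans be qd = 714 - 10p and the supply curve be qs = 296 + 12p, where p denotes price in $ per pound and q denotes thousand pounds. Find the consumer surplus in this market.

The market clears where 714 - 10p = 296 + 12p. Rearranging, 22p = 418, hence p* = 19.
From the demand curve, q* = 714 - 10(19) = 524.
Demand choke price (qd = 0): p = 714/10 = 71.4. Consumer surplus = ½ × (71.4 - 19) × 524 = 13728.8.

Consumer surplus = 13728.8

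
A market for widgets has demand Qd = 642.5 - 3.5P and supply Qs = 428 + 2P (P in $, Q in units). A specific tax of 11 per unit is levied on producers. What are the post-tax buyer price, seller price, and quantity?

P_b = 43, P_s = 32, Q = 492

Producers keep P_s = P_b - 11 per unit, so supply in terms of the buyer price is Qs = 406 + 2P_b.
Equate demand and the shifted supply: 642.5 - 3.5P_b = 406 + 2P_b, giving 5.5P_b = 236.5, so P_b = 43.
So P_s = 32 and the quantity traded is Q = 642.5 - 3.5(43) = 492.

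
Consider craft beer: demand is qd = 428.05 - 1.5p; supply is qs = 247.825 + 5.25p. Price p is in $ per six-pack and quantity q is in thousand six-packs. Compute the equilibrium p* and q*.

p* = 26.7, q* = 388

Set qd = qs: 428.05 - 1.5p = 247.825 + 5.25p, so 180.225 = 6.75p and p* = 26.7.
Plugging p* into demand: q* = 428.05 - 1.5(26.7) = 388.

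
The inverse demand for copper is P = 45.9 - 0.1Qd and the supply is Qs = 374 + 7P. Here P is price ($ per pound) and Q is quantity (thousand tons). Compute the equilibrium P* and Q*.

P* = 5, Q* = 409

Rewriting in direct form: Qd = 459 - 10P.
The market clears where 459 - 10P = 374 + 7P. Rearranging, 17P = 85, hence P* = 5.
Then Q* = 459 - 10(5) = 409.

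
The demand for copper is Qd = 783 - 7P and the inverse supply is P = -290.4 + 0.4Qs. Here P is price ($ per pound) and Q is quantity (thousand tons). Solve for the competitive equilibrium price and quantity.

P* = 6, Q* = 741

Rewriting in direct form: Qs = 726 + 2.5P.
The market clears where 783 - 7P = 726 + 2.5P. Rearranging, 9.5P = 57, hence P* = 6.
Substitute back: Q* = 783 - 7(6) = 741.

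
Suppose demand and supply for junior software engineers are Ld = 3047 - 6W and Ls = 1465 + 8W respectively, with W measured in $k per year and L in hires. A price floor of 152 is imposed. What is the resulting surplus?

Evaluating both curves at the floor price 152 gives Ld = 2135, Ls = 2681.
Surplus = Ls - Ld = 2681 - 2135 = 546.

Surplus = 546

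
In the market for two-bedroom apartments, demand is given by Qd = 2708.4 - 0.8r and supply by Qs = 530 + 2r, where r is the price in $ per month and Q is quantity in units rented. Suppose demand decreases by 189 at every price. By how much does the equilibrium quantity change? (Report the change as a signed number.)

At equilibrium Qd = Qs, so 2708.4 - 0.8r = 530 + 2r; collecting terms, 2178.4 = 2.8r and r* = 778.
From the demand curve, Q* = 2708.4 - 0.8(778) = 2086.
After the shift, demand is Qd = 2519.4 - 0.8r.
The new intersection has 1989.4 = 2.8r, i.e. r = 710.5, Q = 1951.
ΔQ = 1951 - 2086 = -135.

ΔQ = -135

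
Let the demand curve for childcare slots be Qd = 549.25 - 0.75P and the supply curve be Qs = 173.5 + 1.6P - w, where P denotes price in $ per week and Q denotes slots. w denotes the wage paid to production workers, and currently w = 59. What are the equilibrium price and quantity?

P* = 185, Q* = 410.5

With w = 59, supply is Qs = 114.5 + 1.6P.
Equating demand and supply, 549.25 - 0.75P = 114.5 + 1.6P gives 2.35P = 434.75, so P* = 185.
Then Q* = 549.25 - 0.75(185) = 410.5.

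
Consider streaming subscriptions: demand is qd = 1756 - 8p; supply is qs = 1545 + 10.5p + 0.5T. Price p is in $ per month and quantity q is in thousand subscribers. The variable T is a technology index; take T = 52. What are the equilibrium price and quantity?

With T = 52, supply is qs = 1571 + 10.5p.
At equilibrium qd = qs, so 1756 - 8p = 1571 + 10.5p; collecting terms, 185 = 18.5p and p* = 10.
Plugging p* into demand: q* = 1756 - 8(10) = 1676.

p* = 10, q* = 1676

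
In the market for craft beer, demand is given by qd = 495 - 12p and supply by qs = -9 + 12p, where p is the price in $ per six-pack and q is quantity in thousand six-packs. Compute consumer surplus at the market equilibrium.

Consumer surplus = 2460.375

At equilibrium qd = qs, so 495 - 12p = -9 + 12p; collecting terms, 504 = 24p and p* = 21.
Then q* = 495 - 12(21) = 243.
Demand choke price (qd = 0): p = 495/12 = 41.25. Consumer surplus = ½ × (41.25 - 21) × 243 = 2460.375.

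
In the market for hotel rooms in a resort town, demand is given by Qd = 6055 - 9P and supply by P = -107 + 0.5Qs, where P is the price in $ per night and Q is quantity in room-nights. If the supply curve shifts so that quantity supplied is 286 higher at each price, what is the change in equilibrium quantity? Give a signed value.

In direct form, Qs = 214 + 2P.
The market clears where 6055 - 9P = 214 + 2P. Rearranging, 11P = 5841, hence P* = 531.
Plugging P* into demand: Q* = 6055 - 9(531) = 1276.
After the shift, supply is Qs = 500 + 2P.
New equilibrium: 5555 = 11P, so P = 505 and Q = 1510.
ΔQ = 1510 - 1276 = 234.

ΔQ = 234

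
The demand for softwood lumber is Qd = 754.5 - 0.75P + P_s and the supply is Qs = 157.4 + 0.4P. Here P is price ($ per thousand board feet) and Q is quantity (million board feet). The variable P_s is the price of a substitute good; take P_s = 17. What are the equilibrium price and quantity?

With P_s = 17, demand is Qd = 771.5 - 0.75P.
Equating demand and supply, 771.5 - 0.75P = 157.4 + 0.4P gives 1.15P = 614.1, so P* = 534.
Then Q* = 771.5 - 0.75(534) = 371.

P* = 534, Q* = 371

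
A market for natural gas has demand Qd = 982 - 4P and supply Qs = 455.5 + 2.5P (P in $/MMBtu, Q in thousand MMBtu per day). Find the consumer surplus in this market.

At equilibrium Qd = Qs, so 982 - 4P = 455.5 + 2.5P; collecting terms, 526.5 = 6.5P and P* = 81.
Then Q* = 982 - 4(81) = 658.
Demand choke price (Qd = 0): P = 982/4 = 245.5. Consumer surplus = ½ × (245.5 - 81) × 658 = 54120.5.

Consumer surplus = 54120.5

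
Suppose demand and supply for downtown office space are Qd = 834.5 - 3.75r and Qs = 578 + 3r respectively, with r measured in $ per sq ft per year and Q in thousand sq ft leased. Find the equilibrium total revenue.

Set Qd = Qs: 834.5 - 3.75r = 578 + 3r, so 256.5 = 6.75r and r* = 38.
From the demand curve, Q* = 834.5 - 3.75(38) = 692.
Total revenue = r* × Q* = 38 × 692 = 26296.

Total revenue = 26296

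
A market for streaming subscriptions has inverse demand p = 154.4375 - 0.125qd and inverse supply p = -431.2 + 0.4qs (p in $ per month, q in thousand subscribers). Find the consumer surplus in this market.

Consumer surplus = 77771.265625

Inverting to quantity form: qd = 1235.5 - 8p and qs = 1078 + 2.5p.
Equating demand and supply, 1235.5 - 8p = 1078 + 2.5p gives 10.5p = 157.5, so p* = 15.
Substitute back: q* = 1235.5 - 8(15) = 1115.5.
Demand choke price (qd = 0): p = 1235.5/8 = 154.4375. Consumer surplus = ½ × (154.4375 - 15) × 1115.5 = 77771.265625.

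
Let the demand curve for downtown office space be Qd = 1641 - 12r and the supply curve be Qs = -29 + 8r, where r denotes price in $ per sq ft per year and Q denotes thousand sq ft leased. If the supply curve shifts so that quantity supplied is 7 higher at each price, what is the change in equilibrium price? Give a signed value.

The market clears where 1641 - 12r = -29 + 8r. Rearranging, 20r = 1670, hence r* = 83.5.
Plugging r* into demand: Q* = 1641 - 12(83.5) = 639.
After the shift, supply is Qs = -22 + 8r.
The new intersection has 1663 = 20r, i.e. r = 83.15, Q = 643.2.
Δr = 83.15 - 83.5 = -0.35.

Δr = -0.35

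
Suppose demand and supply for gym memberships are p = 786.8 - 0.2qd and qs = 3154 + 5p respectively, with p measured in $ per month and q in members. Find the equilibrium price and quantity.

Rewriting in direct form: qd = 3934 - 5p.
At equilibrium qd = qs, so 3934 - 5p = 3154 + 5p; collecting terms, 780 = 10p and p* = 78.
From the demand curve, q* = 3934 - 5(78) = 3544.

p* = 78, q* = 3544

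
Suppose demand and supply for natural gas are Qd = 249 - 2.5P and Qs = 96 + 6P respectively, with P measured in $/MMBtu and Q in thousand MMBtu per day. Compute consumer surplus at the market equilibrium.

Consumer surplus = 8323.2

Equating demand and supply, 249 - 2.5P = 96 + 6P gives 8.5P = 153, so P* = 18.
Substitute back: Q* = 249 - 2.5(18) = 204.
Demand choke price (Qd = 0): P = 249/2.5 = 99.6. Consumer surplus = ½ × (99.6 - 18) × 204 = 8323.2.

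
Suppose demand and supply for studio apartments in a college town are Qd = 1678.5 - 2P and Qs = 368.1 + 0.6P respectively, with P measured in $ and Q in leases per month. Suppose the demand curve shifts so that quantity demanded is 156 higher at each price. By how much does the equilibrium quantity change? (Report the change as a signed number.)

Set Qd = Qs: 1678.5 - 2P = 368.1 + 0.6P, so 1310.4 = 2.6P and P* = 504.
Plugging P* into demand: Q* = 1678.5 - 2(504) = 670.5.
After the shift, demand is Qd = 1834.5 - 2P.
New equilibrium: 1466.4 = 2.6P, so P = 564 and Q = 706.5.
ΔQ = 706.5 - 670.5 = 36.

ΔQ = 36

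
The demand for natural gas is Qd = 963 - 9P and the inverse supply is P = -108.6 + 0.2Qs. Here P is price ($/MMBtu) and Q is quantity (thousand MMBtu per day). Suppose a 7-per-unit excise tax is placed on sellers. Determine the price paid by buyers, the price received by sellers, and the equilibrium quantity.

Solving each curve for Q: Qs = 543 + 5P.
Sellers keep P_s = P_b - 7 per unit, so supply in terms of the buyer price is Qs = 508 + 5P_b.
Set Qd = Qs: 963 - 9P_b = 508 + 5P_b, so 455 = 14P_b and P_b = 32.5.
So P_s = 25.5 and the quantity traded is Q = 963 - 9(32.5) = 670.5.

P_b = 32.5, P_s = 25.5, Q = 670.5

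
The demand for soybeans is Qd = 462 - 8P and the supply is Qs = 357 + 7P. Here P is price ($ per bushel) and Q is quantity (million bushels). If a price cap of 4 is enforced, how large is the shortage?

Evaluating both curves at the ceiling price 4 gives Qd = 430, Qs = 385.
Shortage = Qd - Qs = 430 - 385 = 45.

Shortage = 45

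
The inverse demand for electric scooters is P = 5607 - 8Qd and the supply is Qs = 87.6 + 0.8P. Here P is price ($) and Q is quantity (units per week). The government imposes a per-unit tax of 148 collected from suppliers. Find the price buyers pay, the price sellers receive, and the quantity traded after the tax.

P_b = 791, P_s = 643, Q = 602

In direct form, Qd = 700.875 - 0.125P.
With a tax of 148 on suppliers, they supply based on the net price P_s = P_b - 148, so Qs = -30.8 + 0.8P_b.
Set Qd = Qs: 700.875 - 0.125P_b = -30.8 + 0.8P_b, so 731.675 = 0.925P_b and P_b = 791.
Then P_s = 791 - 148 = 643 and Q = 700.875 - 0.125(791) = 602.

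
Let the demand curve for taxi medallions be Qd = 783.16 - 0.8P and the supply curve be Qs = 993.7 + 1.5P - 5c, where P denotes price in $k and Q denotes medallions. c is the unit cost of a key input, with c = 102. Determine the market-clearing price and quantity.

With c = 102, supply is Qs = 483.7 + 1.5P.
Equating demand and supply, 783.16 - 0.8P = 483.7 + 1.5P gives 2.3P = 299.46, so P* = 130.2.
Plugging P* into demand: Q* = 783.16 - 0.8(130.2) = 679.

P* = 130.2, Q* = 679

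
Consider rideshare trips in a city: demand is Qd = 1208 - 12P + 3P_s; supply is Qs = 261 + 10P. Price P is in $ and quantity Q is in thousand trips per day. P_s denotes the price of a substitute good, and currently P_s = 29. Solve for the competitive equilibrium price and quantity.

With P_s = 29, demand is Qd = 1295 - 12P.
Equating demand and supply, 1295 - 12P = 261 + 10P gives 22P = 1034, so P* = 47.
From the demand curve, Q* = 1295 - 12(47) = 731.

P* = 47, Q* = 731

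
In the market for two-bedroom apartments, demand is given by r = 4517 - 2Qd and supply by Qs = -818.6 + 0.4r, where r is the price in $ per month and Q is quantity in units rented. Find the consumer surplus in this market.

Rewriting in direct form: Qd = 2258.5 - 0.5r.
At equilibrium Qd = Qs, so 2258.5 - 0.5r = -818.6 + 0.4r; collecting terms, 3077.1 = 0.9r and r* = 3419.
Substitute back: Q* = 2258.5 - 0.5(3419) = 549.
Demand choke price (Qd = 0): r = 2258.5/0.5 = 4517. Consumer surplus = ½ × (4517 - 3419) × 549 = 301401.

Consumer surplus = 301401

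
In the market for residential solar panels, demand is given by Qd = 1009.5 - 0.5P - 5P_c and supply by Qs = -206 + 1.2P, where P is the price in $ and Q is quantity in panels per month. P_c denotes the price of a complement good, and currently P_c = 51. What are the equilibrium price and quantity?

P* = 565, Q* = 472

With P_c = 51, demand is Qd = 754.5 - 0.5P.
The market clears where 754.5 - 0.5P = -206 + 1.2P. Rearranging, 1.7P = 960.5, hence P* = 565.
Substitute back: Q* = 754.5 - 0.5(565) = 472.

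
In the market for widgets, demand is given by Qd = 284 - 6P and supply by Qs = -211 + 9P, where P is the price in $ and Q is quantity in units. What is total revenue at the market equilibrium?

The market clears where 284 - 6P = -211 + 9P. Rearranging, 15P = 495, hence P* = 33.
Then Q* = 284 - 6(33) = 86.
Total revenue = P* × Q* = 33 × 86 = 2838.

Total revenue = 2838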